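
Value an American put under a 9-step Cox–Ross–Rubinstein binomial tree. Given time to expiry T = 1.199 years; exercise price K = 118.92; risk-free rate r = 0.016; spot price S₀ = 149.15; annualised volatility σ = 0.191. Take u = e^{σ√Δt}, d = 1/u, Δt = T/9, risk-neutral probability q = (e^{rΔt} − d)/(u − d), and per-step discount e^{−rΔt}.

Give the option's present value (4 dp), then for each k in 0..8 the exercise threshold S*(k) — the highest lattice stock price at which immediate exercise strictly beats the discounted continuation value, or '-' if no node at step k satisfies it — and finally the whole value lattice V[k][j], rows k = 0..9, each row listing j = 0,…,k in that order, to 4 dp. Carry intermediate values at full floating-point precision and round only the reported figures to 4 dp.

Δt=0.13322  u=1.07220  d=0.93266  q=0.49787  discount=0.99787
step 9 (expiry): payoffs max(K−S,0) = 39.2794 27.3638 13.6655 0.0000 0.0000 0.0000 0.0000 0.0000 0.0000 0.0000
step 8: (k=8,j=0): S=85.3908, (K−S)⁺=33.5292, hold=33.2760 ⇒ V=33.5292 exercise | (k=8,j=1): S=98.1667, (K−S)⁺=20.7533, hold=20.5001 ⇒ V=20.7533 exercise | (k=8,j=2): S=112.8541, (K−S)⁺=6.0659, hold=6.8472 ⇒ V=6.8472 continue | (k=8,j=3): S=129.7389, (K−S)⁺=0.0000, hold=0.0000 ⇒ V=0.0000 continue | (k=8,j=4): S=149.1500, (K−S)⁺=0.0000, hold=0.0000 ⇒ V=0.0000 continue | (k=8,j=5): S=171.4653, (K−S)⁺=0.0000, hold=0.0000 ⇒ V=0.0000 continue | (k=8,j=6): S=197.1194, (K−S)⁺=0.0000, hold=0.0000 ⇒ V=0.0000 continue | (k=8,j=7): S=226.6117, (K−S)⁺=0.0000, hold=0.0000 ⇒ V=0.0000 continue | (k=8,j=8): S=260.5166, (K−S)⁺=0.0000, hold=0.0000 ⇒ V=0.0000 continue  boundary S*=98.1667
step 7: (k=7,j=0): S=91.5562, (K−S)⁺=27.3638, hold=27.1106 ⇒ V=27.3638 exercise | (k=7,j=1): S=105.2545, (K−S)⁺=13.6655, hold=13.8005 ⇒ V=13.8005 continue | (k=7,j=2): S=121.0023, (K−S)⁺=0.0000, hold=3.4309 ⇒ V=3.4309 continue | (k=7,j=3): S=139.1063, (K−S)⁺=0.0000, hold=0.0000 ⇒ V=0.0000 continue | (k=7,j=4): S=159.9189, (K−S)⁺=0.0000, hold=0.0000 ⇒ V=0.0000 continue | (k=7,j=5): S=183.8454, (K−S)⁺=0.0000, hold=0.0000 ⇒ V=0.0000 continue | (k=7,j=6): S=211.3518, (K−S)⁺=0.0000, hold=0.0000 ⇒ V=0.0000 continue | (k=7,j=7): S=242.9735, (K−S)⁺=0.0000, hold=0.0000 ⇒ V=0.0000 continue  boundary S*=91.5562
step 6: (k=6,j=0): S=98.1667, (K−S)⁺=20.7533, hold=20.5671 ⇒ V=20.7533 exercise | (k=6,j=1): S=112.8541, (K−S)⁺=6.0659, hold=8.6194 ⇒ V=8.6194 continue | (k=6,j=2): S=129.7389, (K−S)⁺=0.0000, hold=1.7191 ⇒ V=1.7191 continue | (k=6,j=3): S=149.1500, (K−S)⁺=0.0000, hold=0.0000 ⇒ V=0.0000 continue | (k=6,j=4): S=171.4653, (K−S)⁺=0.0000, hold=0.0000 ⇒ V=0.0000 continue | (k=6,j=5): S=197.1194, (K−S)⁺=0.0000, hold=0.0000 ⇒ V=0.0000 continue | (k=6,j=6): S=226.6117, (K−S)⁺=0.0000, hold=0.0000 ⇒ V=0.0000 continue  boundary S*=98.1667
step 5: (k=5,j=0): S=105.2545, (K−S)⁺=13.6655, hold=14.6809 ⇒ V=14.6809 continue | (k=5,j=1): S=121.0023, (K−S)⁺=0.0000, hold=5.1729 ⇒ V=5.1729 continue | (k=5,j=2): S=139.1063, (K−S)⁺=0.0000, hold=0.8614 ⇒ V=0.8614 continue | (k=5,j=3): S=159.9189, (K−S)⁺=0.0000, hold=0.0000 ⇒ V=0.0000 continue | (k=5,j=4): S=183.8454, (K−S)⁺=0.0000, hold=0.0000 ⇒ V=0.0000 continue | (k=5,j=5): S=211.3518, (K−S)⁺=0.0000, hold=0.0000 ⇒ V=0.0000 continue  boundary S*=-
step 4: (k=4,j=0): S=112.8541, (K−S)⁺=6.0659, hold=9.9259 ⇒ V=9.9259 continue | (k=4,j=1): S=129.7389, (K−S)⁺=0.0000, hold=3.0199 ⇒ V=3.0199 continue | (k=4,j=2): S=149.1500, (K−S)⁺=0.0000, hold=0.4316 ⇒ V=0.4316 continue | (k=4,j=3): S=171.4653, (K−S)⁺=0.0000, hold=0.0000 ⇒ V=0.0000 continue | (k=4,j=4): S=197.1194, (K−S)⁺=0.0000, hold=0.0000 ⇒ V=0.0000 continue  boundary S*=-
step 3: (k=3,j=0): S=121.0023, (K−S)⁺=0.0000, hold=6.4738 ⇒ V=6.4738 continue | (k=3,j=1): S=139.1063, (K−S)⁺=0.0000, hold=1.7276 ⇒ V=1.7276 continue | (k=3,j=2): S=159.9189, (K−S)⁺=0.0000, hold=0.2163 ⇒ V=0.2163 continue | (k=3,j=3): S=183.8454, (K−S)⁺=0.0000, hold=0.0000 ⇒ V=0.0000 continue  boundary S*=-
step 2: (k=2,j=0): S=129.7389, (K−S)⁺=0.0000, hold=4.1020 ⇒ V=4.1020 continue | (k=2,j=1): S=149.1500, (K−S)⁺=0.0000, hold=0.9730 ⇒ V=0.9730 continue | (k=2,j=2): S=171.4653, (K−S)⁺=0.0000, hold=0.1084 ⇒ V=0.1084 continue  boundary S*=-
step 1: (k=1,j=0): S=139.1063, (K−S)⁺=0.0000, hold=2.5388 ⇒ V=2.5388 continue | (k=1,j=1): S=159.9189, (K−S)⁺=0.0000, hold=0.5414 ⇒ V=0.5414 continue  boundary S*=-
step 0: (k=0,j=0): S=149.1500, (K−S)⁺=0.0000, hold=1.5411 ⇒ V=1.5411 continue  boundary S*=-

price = 1.5411
boundary = - - - - - - 98.1667 91.5562 98.1667
tree:
1.5411
2.5388 0.5414
4.1020 0.9730 0.1084
6.4738 1.7276 0.2163 0.0000
9.9259 3.0199 0.4316 0.0000 0.0000
14.6809 5.1729 0.8614 0.0000 0.0000 0.0000
20.7533 8.6194 1.7191 0.0000 0.0000 0.0000 0.0000
27.3638 13.8005 3.4309 0.0000 0.0000 0.0000 0.0000 0.0000
33.5292 20.7533 6.8472 0.0000 0.0000 0.0000 0.0000 0.0000 0.0000
39.2794 27.3638 13.6655 0.0000 0.0000 0.0000 0.0000 0.0000 0.0000 0.0000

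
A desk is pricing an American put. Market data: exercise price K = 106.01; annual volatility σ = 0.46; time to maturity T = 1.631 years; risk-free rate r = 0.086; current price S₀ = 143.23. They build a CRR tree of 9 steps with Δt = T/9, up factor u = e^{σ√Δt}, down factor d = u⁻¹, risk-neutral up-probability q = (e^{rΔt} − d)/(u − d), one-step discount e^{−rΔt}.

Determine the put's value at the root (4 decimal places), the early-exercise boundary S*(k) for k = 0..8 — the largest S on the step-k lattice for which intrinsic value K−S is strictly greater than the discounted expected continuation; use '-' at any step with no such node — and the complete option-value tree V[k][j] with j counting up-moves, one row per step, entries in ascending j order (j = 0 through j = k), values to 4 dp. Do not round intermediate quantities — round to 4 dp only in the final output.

Δt=0.18122  u=1.21631  d=0.82216  q=0.49105  discount=0.98454
step 9 (expiry): payoffs max(K−S,0) = 81.4272 69.6419 52.2066 26.4125 0.0000 0.0000 0.0000 0.0000 0.0000 0.0000
step 8: (k=8,j=0): S=29.9003, (K−S)⁺=76.1097, hold=74.4703 ⇒ V=76.1097 exercise | (k=8,j=1): S=44.2349, (K−S)⁺=61.7751, hold=60.1357 ⇒ V=61.7751 exercise | (k=8,j=2): S=65.4417, (K−S)⁺=40.5683, hold=38.9289 ⇒ V=40.5683 exercise | (k=8,j=3): S=96.8154, (K−S)⁺=9.1946, hold=13.2347 ⇒ V=13.2347 continue | (k=8,j=4): S=143.2300, (K−S)⁺=0.0000, hold=0.0000 ⇒ V=0.0000 continue | (k=8,j=5): S=211.8964, (K−S)⁺=0.0000, hold=0.0000 ⇒ V=0.0000 continue | (k=8,j=6): S=313.4825, (K−S)⁺=0.0000, hold=0.0000 ⇒ V=0.0000 continue | (k=8,j=7): S=463.7703, (K−S)⁺=0.0000, hold=0.0000 ⇒ V=0.0000 continue | (k=8,j=8): S=686.1081, (K−S)⁺=0.0000, hold=0.0000 ⇒ V=0.0000 continue  boundary S*=65.4417
step 7: (k=7,j=0): S=36.3681, (K−S)⁺=69.6419, hold=68.0026 ⇒ V=69.6419 exercise | (k=7,j=1): S=53.8034, (K−S)⁺=52.2066, hold=50.5672 ⇒ V=52.2066 exercise | (k=7,j=2): S=79.5975, (K−S)⁺=26.4125, hold=26.7263 ⇒ V=26.7263 continue | (k=7,j=3): S=117.7577, (K−S)⁺=0.0000, hold=6.6316 ⇒ V=6.6316 continue | (k=7,j=4): S=174.2123, (K−S)⁺=0.0000, hold=0.0000 ⇒ V=0.0000 continue | (k=7,j=5): S=257.7321, (K−S)⁺=0.0000, hold=0.0000 ⇒ V=0.0000 continue | (k=7,j=6): S=381.2924, (K−S)⁺=0.0000, hold=0.0000 ⇒ V=0.0000 continue | (k=7,j=7): S=564.0891, (K−S)⁺=0.0000, hold=0.0000 ⇒ V=0.0000 continue  boundary S*=53.8034
step 6: (k=6,j=0): S=44.2349, (K−S)⁺=61.7751, hold=60.1357 ⇒ V=61.7751 exercise | (k=6,j=1): S=65.4417, (K−S)⁺=40.5683, hold=39.0806 ⇒ V=40.5683 exercise | (k=6,j=2): S=96.8154, (K−S)⁺=9.1946, hold=16.5981 ⇒ V=16.5981 continue | (k=6,j=3): S=143.2300, (K−S)⁺=0.0000, hold=3.3230 ⇒ V=3.3230 continue | (k=6,j=4): S=211.8964, (K−S)⁺=0.0000, hold=0.0000 ⇒ V=0.0000 continue | (k=6,j=5): S=313.4825, (K−S)⁺=0.0000, hold=0.0000 ⇒ V=0.0000 continue | (k=6,j=6): S=463.7703, (K−S)⁺=0.0000, hold=0.0000 ⇒ V=0.0000 continue  boundary S*=65.4417
step 5: (k=5,j=0): S=53.8034, (K−S)⁺=52.2066, hold=50.5672 ⇒ V=52.2066 exercise | (k=5,j=1): S=79.5975, (K−S)⁺=26.4125, hold=28.3524 ⇒ V=28.3524 continue | (k=5,j=2): S=117.7577, (K−S)⁺=0.0000, hold=9.9235 ⇒ V=9.9235 continue | (k=5,j=3): S=174.2123, (K−S)⁺=0.0000, hold=1.6651 ⇒ V=1.6651 continue | (k=5,j=4): S=257.7321, (K−S)⁺=0.0000, hold=0.0000 ⇒ V=0.0000 continue | (k=5,j=5): S=381.2924, (K−S)⁺=0.0000, hold=0.0000 ⇒ V=0.0000 continue  boundary S*=53.8034
step 4: (k=4,j=0): S=65.4417, (K−S)⁺=40.5683, hold=39.8668 ⇒ V=40.5683 exercise | (k=4,j=1): S=96.8154, (K−S)⁺=9.1946, hold=19.0044 ⇒ V=19.0044 continue | (k=4,j=2): S=143.2300, (K−S)⁺=0.0000, hold=5.7774 ⇒ V=5.7774 continue | (k=4,j=3): S=211.8964, (K−S)⁺=0.0000, hold=0.8343 ⇒ V=0.8343 continue | (k=4,j=4): S=313.4825, (K−S)⁺=0.0000, hold=0.0000 ⇒ V=0.0000 continue  boundary S*=65.4417
step 3: (k=3,j=0): S=79.5975, (K−S)⁺=26.4125, hold=29.5157 ⇒ V=29.5157 continue | (k=3,j=1): S=117.7577, (K−S)⁺=0.0000, hold=12.3158 ⇒ V=12.3158 continue | (k=3,j=2): S=174.2123, (K−S)⁺=0.0000, hold=3.2983 ⇒ V=3.2983 continue | (k=3,j=3): S=257.7321, (K−S)⁺=0.0000, hold=0.4181 ⇒ V=0.4181 continue  boundary S*=-
step 2: (k=2,j=0): S=96.8154, (K−S)⁺=9.1946, hold=20.7439 ⇒ V=20.7439 continue | (k=2,j=1): S=143.2300, (K−S)⁺=0.0000, hold=7.7658 ⇒ V=7.7658 continue | (k=2,j=2): S=211.8964, (K−S)⁺=0.0000, hold=1.8548 ⇒ V=1.8548 continue  boundary S*=-
step 1: (k=1,j=0): S=117.7577, (K−S)⁺=0.0000, hold=14.1487 ⇒ V=14.1487 continue | (k=1,j=1): S=174.2123, (K−S)⁺=0.0000, hold=4.7880 ⇒ V=4.7880 continue  boundary S*=-
step 0: (k=0,j=0): S=143.2300, (K−S)⁺=0.0000, hold=9.4044 ⇒ V=9.4044 continue  boundary S*=-

price = 9.4044
boundary = - - - - 65.4417 53.8034 65.4417 53.8034 65.4417
tree:
9.4044
14.1487 4.7880
20.7439 7.7658 1.8548
29.5157 12.3158 3.2983 0.4181
40.5683 19.0044 5.7774 0.8343 0.0000
52.2066 28.3524 9.9235 1.6651 0.0000 0.0000
61.7751 40.5683 16.5981 3.3230 0.0000 0.0000 0.0000
69.6419 52.2066 26.7263 6.6316 0.0000 0.0000 0.0000 0.0000
76.1097 61.7751 40.5683 13.2347 0.0000 0.0000 0.0000 0.0000 0.0000
81.4272 69.6419 52.2066 26.4125 0.0000 0.0000 0.0000 0.0000 0.0000 0.0000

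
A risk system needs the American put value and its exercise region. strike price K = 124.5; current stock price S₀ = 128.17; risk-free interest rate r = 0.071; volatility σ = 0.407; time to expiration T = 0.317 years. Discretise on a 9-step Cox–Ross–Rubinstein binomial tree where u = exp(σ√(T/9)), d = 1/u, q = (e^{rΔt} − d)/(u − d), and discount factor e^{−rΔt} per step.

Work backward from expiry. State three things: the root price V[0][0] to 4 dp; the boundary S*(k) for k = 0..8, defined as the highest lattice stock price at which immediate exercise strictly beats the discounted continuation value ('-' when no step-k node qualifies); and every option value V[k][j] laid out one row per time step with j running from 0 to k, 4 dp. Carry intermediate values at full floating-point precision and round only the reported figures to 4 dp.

params: Δt=0.03522 u=1.07938 d=0.92646 q=0.49729 e^(-rΔt)=0.99750
t_9 payoffs: 60.0493 49.4114 37.0176 22.5783 5.7556 0.0000 0.0000 0.0000 0.0000 0.0000
t_8: node(8,0) S=69.5666 payoff=54.9334 vs cont=54.6224 → 54.9334 [stop]  node(8,1) S=81.0489 payoff=43.4511 vs cont=43.1401 → 43.4511 [stop]  node(8,2) S=94.4265 payoff=30.0735 vs cont=29.7626 → 30.0735 [stop]  node(8,3) S=110.0120 payoff=14.4880 vs cont=14.1771 → 14.4880 [stop]  node(8,4) S=128.1700 payoff=0.0000 vs cont=2.8862 → 2.8862 [wait]  node(8,5) S=149.3251 payoff=0.0000 vs cont=0.0000 → 0.0000 [wait]  node(8,6) S=173.9719 payoff=0.0000 vs cont=0.0000 → 0.0000 [wait]  node(8,7) S=202.6868 payoff=0.0000 vs cont=0.0000 → 0.0000 [wait]  node(8,8) S=236.1412 payoff=0.0000 vs cont=0.0000 → 0.0000 [wait]  ⇒ S*(8)=110.0120
t_7: node(7,0) S=75.0886 payoff=49.4114 vs cont=49.1004 → 49.4114 [stop]  node(7,1) S=87.4824 payoff=37.0176 vs cont=36.7067 → 37.0176 [stop]  node(7,2) S=101.9217 payoff=22.5783 vs cont=22.2673 → 22.5783 [stop]  node(7,3) S=118.7444 payoff=5.7556 vs cont=8.6968 → 8.6968 [wait]  node(7,4) S=138.3438 payoff=0.0000 vs cont=1.4473 → 1.4473 [wait]  node(7,5) S=161.1781 payoff=0.0000 vs cont=0.0000 → 0.0000 [wait]  node(7,6) S=187.7813 payoff=0.0000 vs cont=0.0000 → 0.0000 [wait]  node(7,7) S=218.7755 payoff=0.0000 vs cont=0.0000 → 0.0000 [wait]  ⇒ S*(7)=101.9217
t_6: node(6,0) S=81.0489 payoff=43.4511 vs cont=43.1401 → 43.4511 [stop]  node(6,1) S=94.4265 payoff=30.0735 vs cont=29.7626 → 30.0735 [stop]  node(6,2) S=110.0120 payoff=14.4880 vs cont=15.6360 → 15.6360 [wait]  node(6,3) S=128.1700 payoff=0.0000 vs cont=5.0790 → 5.0790 [wait]  node(6,4) S=149.3251 payoff=0.0000 vs cont=0.7258 → 0.7258 [wait]  node(6,5) S=173.9719 payoff=0.0000 vs cont=0.0000 → 0.0000 [wait]  node(6,6) S=202.6868 payoff=0.0000 vs cont=0.0000 → 0.0000 [wait]  ⇒ S*(6)=94.4265
t_5: node(5,0) S=87.4824 payoff=37.0176 vs cont=36.7067 → 37.0176 [stop]  node(5,1) S=101.9217 payoff=22.5783 vs cont=22.8368 → 22.8368 [wait]  node(5,2) S=118.7444 payoff=5.7556 vs cont=10.3602 → 10.3602 [wait]  node(5,3) S=138.3438 payoff=0.0000 vs cont=2.9069 → 2.9069 [wait]  node(5,4) S=161.1781 payoff=0.0000 vs cont=0.3639 → 0.3639 [wait]  node(5,5) S=187.7813 payoff=0.0000 vs cont=0.0000 → 0.0000 [wait]  ⇒ S*(5)=87.4824
t_4: node(4,0) S=94.4265 payoff=30.0735 vs cont=29.8908 → 30.0735 [stop]  node(4,1) S=110.0120 payoff=14.4880 vs cont=16.5908 → 16.5908 [wait]  node(4,2) S=128.1700 payoff=0.0000 vs cont=6.6371 → 6.6371 [wait]  node(4,3) S=149.3251 payoff=0.0000 vs cont=1.6382 → 1.6382 [wait]  node(4,4) S=173.9719 payoff=0.0000 vs cont=0.1825 → 0.1825 [wait]  ⇒ S*(4)=94.4265
t_3: node(3,0) S=101.9217 payoff=22.5783 vs cont=23.3104 → 23.3104 [wait]  node(3,1) S=118.7444 payoff=5.7556 vs cont=11.6119 → 11.6119 [wait]  node(3,2) S=138.3438 payoff=0.0000 vs cont=4.1409 → 4.1409 [wait]  node(3,3) S=161.1781 payoff=0.0000 vs cont=0.9120 → 0.9120 [wait]  ⇒ S*(3)=-
t_2: node(2,0) S=110.0120 payoff=14.4880 vs cont=17.4492 → 17.4492 [wait]  node(2,1) S=128.1700 payoff=0.0000 vs cont=7.8769 → 7.8769 [wait]  node(2,2) S=149.3251 payoff=0.0000 vs cont=2.5289 → 2.5289 [wait]  ⇒ S*(2)=-
t_1: node(1,0) S=118.7444 payoff=5.7556 vs cont=12.6573 → 12.6573 [wait]  node(1,1) S=138.3438 payoff=0.0000 vs cont=5.2044 → 5.2044 [wait]  ⇒ S*(1)=-
t_0: node(0,0) S=128.1700 payoff=0.0000 vs cont=8.9287 → 8.9287 [wait]  ⇒ S*(0)=-

price = 8.9287
boundary = - - - - 94.4265 87.4824 94.4265 101.9217 110.0120
tree:
8.9287
12.6573 5.2044
17.4492 7.8769 2.5289
23.3104 11.6119 4.1409 0.9120
30.0735 16.5908 6.6371 1.6382 0.1825
37.0176 22.8368 10.3602 2.9069 0.3639 0.0000
43.4511 30.0735 15.6360 5.0790 0.7258 0.0000 0.0000
49.4114 37.0176 22.5783 8.6968 1.4473 0.0000 0.0000 0.0000
54.9334 43.4511 30.0735 14.4880 2.8862 0.0000 0.0000 0.0000 0.0000
60.0493 49.4114 37.0176 22.5783 5.7556 0.0000 0.0000 0.0000 0.0000 0.0000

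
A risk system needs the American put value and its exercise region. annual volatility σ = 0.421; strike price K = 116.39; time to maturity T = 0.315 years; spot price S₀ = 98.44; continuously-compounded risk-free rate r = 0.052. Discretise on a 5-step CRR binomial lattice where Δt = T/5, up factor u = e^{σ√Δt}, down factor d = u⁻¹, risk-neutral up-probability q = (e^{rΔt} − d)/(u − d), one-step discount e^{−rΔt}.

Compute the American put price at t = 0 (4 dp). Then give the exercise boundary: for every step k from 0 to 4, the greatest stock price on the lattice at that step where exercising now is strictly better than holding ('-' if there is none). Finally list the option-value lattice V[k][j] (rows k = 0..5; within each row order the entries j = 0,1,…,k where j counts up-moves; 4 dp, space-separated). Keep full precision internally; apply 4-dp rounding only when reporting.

Δt=0.06300  u=1.11146  d=0.89972  q=0.48910  discount=0.99673
step 5 (expiry): payoffs max(K−S,0) = 58.3521 44.6939 27.8214 6.9783 0.0000 0.0000
step 4: (k=4,j=0): S=64.5065, (K−S)⁺=51.8835, hold=51.5028 ⇒ V=51.8835 exercise | (k=4,j=1): S=79.6870, (K−S)⁺=36.7030, hold=36.3223 ⇒ V=36.7030 exercise | (k=4,j=2): S=98.4400, (K−S)⁺=17.9500, hold=17.5693 ⇒ V=17.9500 exercise | (k=4,j=3): S=121.6062, (K−S)⁺=0.0000, hold=3.5535 ⇒ V=3.5535 continue | (k=4,j=4): S=150.2241, (K−S)⁺=0.0000, hold=0.0000 ⇒ V=0.0000 continue  boundary S*=98.4400
step 3: (k=3,j=0): S=71.6961, (K−S)⁺=44.6939, hold=44.3132 ⇒ V=44.6939 exercise | (k=3,j=1): S=88.5686, (K−S)⁺=27.8214, hold=27.4408 ⇒ V=27.8214 exercise | (k=3,j=2): S=109.4117, (K−S)⁺=6.9783, hold=10.8729 ⇒ V=10.8729 continue | (k=3,j=3): S=135.1598, (K−S)⁺=0.0000, hold=1.8096 ⇒ V=1.8096 continue  boundary S*=88.5686
step 2: (k=2,j=0): S=79.6870, (K−S)⁺=36.7030, hold=36.3223 ⇒ V=36.7030 exercise | (k=2,j=1): S=98.4400, (K−S)⁺=17.9500, hold=19.4680 ⇒ V=19.4680 continue | (k=2,j=2): S=121.6062, (K−S)⁺=0.0000, hold=6.4189 ⇒ V=6.4189 continue  boundary S*=79.6870
step 1: (k=1,j=0): S=88.5686, (K−S)⁺=27.8214, hold=28.1808 ⇒ V=28.1808 continue | (k=1,j=1): S=109.4117, (K−S)⁺=6.9783, hold=13.0428 ⇒ V=13.0428 continue  boundary S*=-
step 0: (k=0,j=0): S=98.4400, (K−S)⁺=17.9500, hold=20.7088 ⇒ V=20.7088 continue  boundary S*=-

price = 20.7088
boundary = - - 79.6870 88.5686 98.4400
tree:
20.7088
28.1808 13.0428
36.7030 19.4680 6.4189
44.6939 27.8214 10.8729 1.8096
51.8835 36.7030 17.9500 3.5535 0.0000
58.3521 44.6939 27.8214 6.9783 0.0000 0.0000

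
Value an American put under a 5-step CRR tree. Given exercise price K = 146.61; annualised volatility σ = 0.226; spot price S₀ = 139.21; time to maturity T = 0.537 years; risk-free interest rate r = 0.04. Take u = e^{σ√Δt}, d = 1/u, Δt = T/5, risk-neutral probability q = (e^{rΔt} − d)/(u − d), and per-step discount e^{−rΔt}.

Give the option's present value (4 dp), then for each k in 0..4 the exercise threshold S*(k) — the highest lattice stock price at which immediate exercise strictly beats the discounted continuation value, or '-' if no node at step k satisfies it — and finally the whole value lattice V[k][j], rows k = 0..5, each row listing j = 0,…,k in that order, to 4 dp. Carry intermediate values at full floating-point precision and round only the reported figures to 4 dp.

params: Δt=0.10740 u=1.07688 d=0.92861 q=0.51053 e^(-rΔt)=0.99571
t_5 payoffs: 50.4839 35.1362 17.3380 0.0000 0.0000 0.0000
t_4: node(4,0) S=103.5159 payoff=43.0941 vs cont=42.4656 → 43.0941 [stop]  node(4,1) S=120.0435 payoff=26.5665 vs cont=25.9380 → 26.5665 [stop]  node(4,2) S=139.2100 payoff=7.4000 vs cont=8.4500 → 8.4500 [wait]  node(4,3) S=161.4366 payoff=0.0000 vs cont=0.0000 → 0.0000 [wait]  node(4,4) S=187.2120 payoff=0.0000 vs cont=0.0000 → 0.0000 [wait]  ⇒ S*(4)=120.0435
t_3: node(3,0) S=111.4738 payoff=35.1362 vs cont=34.5077 → 35.1362 [stop]  node(3,1) S=129.2720 payoff=17.3380 vs cont=17.2433 → 17.3380 [stop]  node(3,2) S=149.9120 payoff=0.0000 vs cont=4.1183 → 4.1183 [wait]  node(3,3) S=173.8473 payoff=0.0000 vs cont=0.0000 → 0.0000 [wait]  ⇒ S*(3)=129.2720
t_2: node(2,0) S=120.0435 payoff=26.5665 vs cont=25.9380 → 26.5665 [stop]  node(2,1) S=139.2100 payoff=7.4000 vs cont=10.5435 → 10.5435 [wait]  node(2,2) S=161.4366 payoff=0.0000 vs cont=2.0071 → 2.0071 [wait]  ⇒ S*(2)=120.0435
t_1: node(1,0) S=129.2720 payoff=17.3380 vs cont=18.3075 → 18.3075 [wait]  node(1,1) S=149.9120 payoff=0.0000 vs cont=6.1589 → 6.1589 [wait]  ⇒ S*(1)=-
t_0: node(0,0) S=139.2100 payoff=7.4000 vs cont=12.0534 → 12.0534 [wait]  ⇒ S*(0)=-

price = 12.0534
boundary = - - 120.0435 129.2720 120.0435
tree:
12.0534
18.3075 6.1589
26.5665 10.5435 2.0071
35.1362 17.3380 4.1183 0.0000
43.0941 26.5665 8.4500 0.0000 0.0000
50.4839 35.1362 17.3380 0.0000 0.0000 0.0000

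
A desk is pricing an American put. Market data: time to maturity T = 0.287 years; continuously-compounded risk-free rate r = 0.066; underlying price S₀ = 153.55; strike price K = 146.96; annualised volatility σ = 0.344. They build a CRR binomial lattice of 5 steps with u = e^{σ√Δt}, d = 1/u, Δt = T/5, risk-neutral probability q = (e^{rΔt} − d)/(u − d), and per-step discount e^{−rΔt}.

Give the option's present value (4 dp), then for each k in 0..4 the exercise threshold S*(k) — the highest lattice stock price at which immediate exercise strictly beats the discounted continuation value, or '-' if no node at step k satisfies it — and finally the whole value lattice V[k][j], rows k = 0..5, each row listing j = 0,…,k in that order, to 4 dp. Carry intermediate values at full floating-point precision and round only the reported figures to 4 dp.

price = 7.3745
boundary = - - - 119.9142 130.2158
tree:
7.3745
11.7910 3.0561
18.2514 5.4816 0.6770
27.0458 9.6791 1.3657 0.0000
36.5324 16.7442 2.7550 0.0000 0.0000
45.2685 27.0458 5.5576 0.0000 0.0000 0.0000

Δt=0.05740  u=1.08591  d=0.92089  q=0.50241  discount=0.99622
step 5 (expiry): payoffs max(K−S,0) = 45.2685 27.0458 5.5576 0.0000 0.0000 0.0000
step 4: (k=4,j=0): S=110.4276, (K−S)⁺=36.5324, hold=35.9767 ⇒ V=36.5324 exercise | (k=4,j=1): S=130.2158, (K−S)⁺=16.7442, hold=16.1885 ⇒ V=16.7442 exercise | (k=4,j=2): S=153.5500, (K−S)⁺=0.0000, hold=2.7550 ⇒ V=2.7550 continue | (k=4,j=3): S=181.0656, (K−S)⁺=0.0000, hold=0.0000 ⇒ V=0.0000 continue | (k=4,j=4): S=213.5119, (K−S)⁺=0.0000, hold=0.0000 ⇒ V=0.0000 continue  boundary S*=130.2158
step 3: (k=3,j=0): S=119.9142, (K−S)⁺=27.0458, hold=26.4901 ⇒ V=27.0458 exercise | (k=3,j=1): S=141.4024, (K−S)⁺=5.5576, hold=9.6791 ⇒ V=9.6791 continue | (k=3,j=2): S=166.7412, (K−S)⁺=0.0000, hold=1.3657 ⇒ V=1.3657 continue | (k=3,j=3): S=196.6206, (K−S)⁺=0.0000, hold=0.0000 ⇒ V=0.0000 continue  boundary S*=119.9142
step 2: (k=2,j=0): S=130.2158, (K−S)⁺=16.7442, hold=18.2514 ⇒ V=18.2514 continue | (k=2,j=1): S=153.5500, (K−S)⁺=0.0000, hold=5.4816 ⇒ V=5.4816 continue | (k=2,j=2): S=181.0656, (K−S)⁺=0.0000, hold=0.6770 ⇒ V=0.6770 continue  boundary S*=-
step 1: (k=1,j=0): S=141.4024, (K−S)⁺=5.5576, hold=11.7910 ⇒ V=11.7910 continue | (k=1,j=1): S=166.7412, (K−S)⁺=0.0000, hold=3.0561 ⇒ V=3.0561 continue  boundary S*=-
step 0: (k=0,j=0): S=153.5500, (K−S)⁺=0.0000, hold=7.3745 ⇒ V=7.3745 continue  boundary S*=-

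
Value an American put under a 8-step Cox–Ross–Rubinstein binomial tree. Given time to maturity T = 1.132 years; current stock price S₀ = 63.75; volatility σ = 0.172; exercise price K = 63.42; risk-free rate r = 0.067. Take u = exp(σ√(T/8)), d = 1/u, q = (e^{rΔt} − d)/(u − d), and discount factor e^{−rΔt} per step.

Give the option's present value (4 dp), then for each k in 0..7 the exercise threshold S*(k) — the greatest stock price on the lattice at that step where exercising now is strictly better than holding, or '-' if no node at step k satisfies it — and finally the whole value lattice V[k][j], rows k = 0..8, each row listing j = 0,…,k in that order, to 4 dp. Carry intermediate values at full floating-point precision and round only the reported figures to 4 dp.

price = 2.8496
boundary = - - 56.0121 52.5029 56.0121 52.5029 56.0121 59.7560
tree:
2.8496
4.6746 1.4491
7.4079 2.5840 0.5727
10.9171 4.4635 1.1358 0.1354
14.2065 7.4079 2.2017 0.3088 0.0000
17.2898 10.9171 4.1348 0.7043 0.0000 0.0000
20.1800 14.2065 7.4079 1.6064 0.0000 0.0000 0.0000
22.8890 17.2898 10.9171 3.6640 0.0000 0.0000 0.0000 0.0000
25.4284 20.1800 14.2065 7.4079 0.0000 0.0000 0.0000 0.0000 0.0000

params: Δt=0.14150 u=1.06684 d=0.93735 q=0.55739 e^(-rΔt)=0.99056
t_8 payoffs: 25.4284 20.1800 14.2065 7.4079 0.0000 0.0000 0.0000 0.0000 0.0000
t_7: node(7,0) S=40.5310 payoff=22.8890 vs cont=22.2906 → 22.8890 [stop]  node(7,1) S=46.1302 payoff=17.2898 vs cont=16.6914 → 17.2898 [stop]  node(7,2) S=52.5029 payoff=10.9171 vs cont=10.3187 → 10.9171 [stop]  node(7,3) S=59.7560 payoff=3.6640 vs cont=3.2478 → 3.6640 [stop]  node(7,4) S=68.0110 payoff=0.0000 vs cont=0.0000 → 0.0000 [wait]  node(7,5) S=77.4065 payoff=0.0000 vs cont=0.0000 → 0.0000 [wait]  node(7,6) S=88.0999 payoff=0.0000 vs cont=0.0000 → 0.0000 [wait]  node(7,7) S=100.2705 payoff=0.0000 vs cont=0.0000 → 0.0000 [wait]  ⇒ S*(7)=59.7560
t_6: node(6,0) S=43.2400 payoff=20.1800 vs cont=19.5815 → 20.1800 [stop]  node(6,1) S=49.2135 payoff=14.2065 vs cont=13.6081 → 14.2065 [stop]  node(6,2) S=56.0121 payoff=7.4079 vs cont=6.8094 → 7.4079 [stop]  node(6,3) S=63.7500 payoff=0.0000 vs cont=1.6064 → 1.6064 [wait]  node(6,4) S=72.5568 payoff=0.0000 vs cont=0.0000 → 0.0000 [wait]  node(6,5) S=82.5803 payoff=0.0000 vs cont=0.0000 → 0.0000 [wait]  node(6,6) S=93.9884 payoff=0.0000 vs cont=0.0000 → 0.0000 [wait]  ⇒ S*(6)=56.0121
t_5: node(5,0) S=46.1302 payoff=17.2898 vs cont=16.6914 → 17.2898 [stop]  node(5,1) S=52.5029 payoff=10.9171 vs cont=10.3187 → 10.9171 [stop]  node(5,2) S=59.7560 payoff=3.6640 vs cont=4.1348 → 4.1348 [wait]  node(5,3) S=68.0110 payoff=0.0000 vs cont=0.7043 → 0.7043 [wait]  node(5,4) S=77.4065 payoff=0.0000 vs cont=0.0000 → 0.0000 [wait]  node(5,5) S=88.0999 payoff=0.0000 vs cont=0.0000 → 0.0000 [wait]  ⇒ S*(5)=52.5029
t_4: node(4,0) S=49.2135 payoff=14.2065 vs cont=13.6081 → 14.2065 [stop]  node(4,1) S=56.0121 payoff=7.4079 vs cont=7.0694 → 7.4079 [stop]  node(4,2) S=63.7500 payoff=0.0000 vs cont=2.2017 → 2.2017 [wait]  node(4,3) S=72.5568 payoff=0.0000 vs cont=0.3088 → 0.3088 [wait]  node(4,4) S=82.5803 payoff=0.0000 vs cont=0.0000 → 0.0000 [wait]  ⇒ S*(4)=56.0121
t_3: node(3,0) S=52.5029 payoff=10.9171 vs cont=10.3187 → 10.9171 [stop]  node(3,1) S=59.7560 payoff=3.6640 vs cont=4.4635 → 4.4635 [wait]  node(3,2) S=68.0110 payoff=0.0000 vs cont=1.1358 → 1.1358 [wait]  node(3,3) S=77.4065 payoff=0.0000 vs cont=0.1354 → 0.1354 [wait]  ⇒ S*(3)=52.5029
t_2: node(2,0) S=56.0121 payoff=7.4079 vs cont=7.2508 → 7.4079 [stop]  node(2,1) S=63.7500 payoff=0.0000 vs cont=2.5840 → 2.5840 [wait]  node(2,2) S=72.5568 payoff=0.0000 vs cont=0.5727 → 0.5727 [wait]  ⇒ S*(2)=56.0121
t_1: node(1,0) S=59.7560 payoff=3.6640 vs cont=4.6746 → 4.6746 [wait]  node(1,1) S=68.0110 payoff=0.0000 vs cont=1.4491 → 1.4491 [wait]  ⇒ S*(1)=-
t_0: node(0,0) S=63.7500 payoff=0.0000 vs cont=2.8496 → 2.8496 [wait]  ⇒ S*(0)=-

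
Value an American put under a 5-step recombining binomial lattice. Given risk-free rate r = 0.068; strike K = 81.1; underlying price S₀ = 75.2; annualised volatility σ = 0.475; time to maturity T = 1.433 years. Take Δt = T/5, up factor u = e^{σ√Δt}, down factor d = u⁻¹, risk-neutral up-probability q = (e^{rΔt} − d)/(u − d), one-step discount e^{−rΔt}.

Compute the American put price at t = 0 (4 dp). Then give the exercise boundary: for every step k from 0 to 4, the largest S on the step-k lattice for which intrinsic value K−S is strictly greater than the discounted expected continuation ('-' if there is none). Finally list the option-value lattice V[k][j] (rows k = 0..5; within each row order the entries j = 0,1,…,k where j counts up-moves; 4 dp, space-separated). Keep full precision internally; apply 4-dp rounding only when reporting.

Δt=0.28660, u=1.28955, d=0.77547, q=0.47505, disc=e^(-rΔt)=0.98070
k=5 terminal: V=max(K-S,0) → 60.0122 46.0324 22.7850 0.0000 0.0000 0.0000
k=4: j=0 S=27.1937 intr=53.9063 cont=52.3411 V=53.9063[EX]; j=1 S=45.2213 intr=35.8787 cont=34.3135 V=35.8787[EX]; j=2 S=75.2000 intr=5.9000 cont=11.7301 V=11.7301[hold]; j=3 S=125.0526 intr=0.0000 cont=0.0000 V=0.0000[hold]; j=4 S=207.9540 intr=0.0000 cont=0.0000 V=0.0000[hold]  S*(4)=45.2213
k=3: j=0 S=35.0676 intr=46.0324 cont=44.4672 V=46.0324[EX]; j=1 S=58.3150 intr=22.7850 cont=23.9359 V=23.9359[hold]; j=2 S=96.9740 intr=0.0000 cont=6.0389 V=6.0389[hold]; j=3 S=161.2612 intr=0.0000 cont=0.0000 V=0.0000[hold]  S*(3)=35.0676
k=2: j=0 S=45.2213 intr=35.8787 cont=34.8496 V=35.8787[EX]; j=1 S=75.2000 intr=5.9000 cont=15.1361 V=15.1361[hold]; j=2 S=125.0526 intr=0.0000 cont=3.1089 V=3.1089[hold]  S*(2)=45.2213
k=1: j=0 S=58.3150 intr=22.7850 cont=25.5226 V=25.5226[hold]; j=1 S=96.9740 intr=0.0000 cont=9.2407 V=9.2407[hold]  S*(1)=-
k=0: j=0 S=75.2000 intr=5.9000 cont=17.4446 V=17.4446[hold]  S*(0)=-

price = 17.4446
boundary = - - 45.2213 35.0676 45.2213
tree:
17.4446
25.5226 9.2407
35.8787 15.1361 3.1089
46.0324 23.9359 6.0389 0.0000
53.9063 35.8787 11.7301 0.0000 0.0000
60.0122 46.0324 22.7850 0.0000 0.0000 0.0000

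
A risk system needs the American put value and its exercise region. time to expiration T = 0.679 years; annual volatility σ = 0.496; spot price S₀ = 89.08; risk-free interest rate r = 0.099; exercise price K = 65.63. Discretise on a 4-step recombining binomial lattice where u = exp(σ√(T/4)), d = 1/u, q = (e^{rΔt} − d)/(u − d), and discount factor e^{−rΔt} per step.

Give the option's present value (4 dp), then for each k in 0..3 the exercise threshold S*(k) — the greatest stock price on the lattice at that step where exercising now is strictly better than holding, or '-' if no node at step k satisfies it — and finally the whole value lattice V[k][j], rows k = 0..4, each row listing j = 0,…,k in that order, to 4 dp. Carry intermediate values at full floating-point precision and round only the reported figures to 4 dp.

Δt=0.16975  u=1.22673  d=0.81517  q=0.49027  discount=0.98334
step 4 (expiry): payoffs max(K−S,0) = 26.2951 6.4358 0.0000 0.0000 0.0000
step 3: (k=3,j=0): S=48.2535, (K−S)⁺=17.3765, hold=16.2828 ⇒ V=17.3765 exercise | (k=3,j=1): S=72.6156, (K−S)⁺=0.0000, hold=3.2259 ⇒ V=3.2259 continue | (k=3,j=2): S=109.2775, (K−S)⁺=0.0000, hold=0.0000 ⇒ V=0.0000 continue | (k=3,j=3): S=164.4492, (K−S)⁺=0.0000, hold=0.0000 ⇒ V=0.0000 continue  boundary S*=48.2535
step 2: (k=2,j=0): S=59.1942, (K−S)⁺=6.4358, hold=10.2650 ⇒ V=10.2650 continue | (k=2,j=1): S=89.0800, (K−S)⁺=0.0000, hold=1.6169 ⇒ V=1.6169 continue | (k=2,j=2): S=134.0545, (K−S)⁺=0.0000, hold=0.0000 ⇒ V=0.0000 continue  boundary S*=-
step 1: (k=1,j=0): S=72.6156, (K−S)⁺=0.0000, hold=5.9247 ⇒ V=5.9247 continue | (k=1,j=1): S=109.2775, (K−S)⁺=0.0000, hold=0.8105 ⇒ V=0.8105 continue  boundary S*=-
step 0: (k=0,j=0): S=89.0800, (K−S)⁺=0.0000, hold=3.3604 ⇒ V=3.3604 continue  boundary S*=-

price = 3.3604
boundary = - - - 48.2535
tree:
3.3604
5.9247 0.8105
10.2650 1.6169 0.0000
17.3765 3.2259 0.0000 0.0000
26.2951 6.4358 0.0000 0.0000 0.0000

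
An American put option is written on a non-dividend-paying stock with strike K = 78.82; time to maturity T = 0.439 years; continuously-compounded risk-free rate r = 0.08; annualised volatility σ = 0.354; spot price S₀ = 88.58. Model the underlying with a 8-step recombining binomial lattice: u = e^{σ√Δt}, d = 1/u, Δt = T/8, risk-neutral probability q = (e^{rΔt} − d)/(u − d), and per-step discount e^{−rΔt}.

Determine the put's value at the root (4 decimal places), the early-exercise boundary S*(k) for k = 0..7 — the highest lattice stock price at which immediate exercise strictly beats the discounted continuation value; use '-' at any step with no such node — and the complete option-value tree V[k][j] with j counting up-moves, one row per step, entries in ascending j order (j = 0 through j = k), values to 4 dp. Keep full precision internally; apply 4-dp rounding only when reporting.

Δt=0.05488  u=1.08646  d=0.92042  q=0.50578  discount=0.99562
step 8 (expiry): payoffs max(K−S,0) = 33.1931 24.9620 15.2461 3.7775 0.0000 0.0000 0.0000 0.0000 0.0000
step 7: (k=7,j=0): S=49.5719, (K−S)⁺=29.2481, hold=28.9028 ⇒ V=29.2481 exercise | (k=7,j=1): S=58.5146, (K−S)⁺=20.3054, hold=19.9601 ⇒ V=20.3054 exercise | (k=7,j=2): S=69.0705, (K−S)⁺=9.7495, hold=9.4042 ⇒ V=9.7495 exercise | (k=7,j=3): S=81.5307, (K−S)⁺=0.0000, hold=1.8588 ⇒ V=1.8588 continue | (k=7,j=4): S=96.2387, (K−S)⁺=0.0000, hold=0.0000 ⇒ V=0.0000 continue | (k=7,j=5): S=113.6001, (K−S)⁺=0.0000, hold=0.0000 ⇒ V=0.0000 continue | (k=7,j=6): S=134.0933, (K−S)⁺=0.0000, hold=0.0000 ⇒ V=0.0000 continue | (k=7,j=7): S=158.2835, (K−S)⁺=0.0000, hold=0.0000 ⇒ V=0.0000 continue  boundary S*=69.0705
step 6: (k=6,j=0): S=53.8580, (K−S)⁺=24.9620, hold=24.6168 ⇒ V=24.9620 exercise | (k=6,j=1): S=63.5739, (K−S)⁺=15.2461, hold=14.9009 ⇒ V=15.2461 exercise | (k=6,j=2): S=75.0425, (K−S)⁺=3.7775, hold=5.7333 ⇒ V=5.7333 continue | (k=6,j=3): S=88.5800, (K−S)⁺=0.0000, hold=0.9146 ⇒ V=0.9146 continue | (k=6,j=4): S=104.5597, (K−S)⁺=0.0000, hold=0.0000 ⇒ V=0.0000 continue | (k=6,j=5): S=123.4221, (K−S)⁺=0.0000, hold=0.0000 ⇒ V=0.0000 continue | (k=6,j=6): S=145.6872, (K−S)⁺=0.0000, hold=0.0000 ⇒ V=0.0000 continue  boundary S*=63.5739
step 5: (k=5,j=0): S=58.5146, (K−S)⁺=20.3054, hold=19.9601 ⇒ V=20.3054 exercise | (k=5,j=1): S=69.0705, (K−S)⁺=9.7495, hold=10.3891 ⇒ V=10.3891 continue | (k=5,j=2): S=81.5307, (K−S)⁺=0.0000, hold=3.2817 ⇒ V=3.2817 continue | (k=5,j=3): S=96.2387, (K−S)⁺=0.0000, hold=0.4500 ⇒ V=0.4500 continue | (k=5,j=4): S=113.6001, (K−S)⁺=0.0000, hold=0.0000 ⇒ V=0.0000 continue | (k=5,j=5): S=134.0933, (K−S)⁺=0.0000, hold=0.0000 ⇒ V=0.0000 continue  boundary S*=58.5146
step 4: (k=4,j=0): S=63.5739, (K−S)⁺=15.2461, hold=15.2230 ⇒ V=15.2461 exercise | (k=4,j=1): S=75.0425, (K−S)⁺=3.7775, hold=6.7645 ⇒ V=6.7645 continue | (k=4,j=2): S=88.5800, (K−S)⁺=0.0000, hold=1.8414 ⇒ V=1.8414 continue | (k=4,j=3): S=104.5597, (K−S)⁺=0.0000, hold=0.2214 ⇒ V=0.2214 continue | (k=4,j=4): S=123.4221, (K−S)⁺=0.0000, hold=0.0000 ⇒ V=0.0000 continue  boundary S*=63.5739
step 3: (k=3,j=0): S=69.0705, (K−S)⁺=9.7495, hold=10.9084 ⇒ V=10.9084 continue | (k=3,j=1): S=81.5307, (K−S)⁺=0.0000, hold=4.2558 ⇒ V=4.2558 continue | (k=3,j=2): S=96.2387, (K−S)⁺=0.0000, hold=1.0176 ⇒ V=1.0176 continue | (k=3,j=3): S=113.6001, (K−S)⁺=0.0000, hold=0.1090 ⇒ V=0.1090 continue  boundary S*=-
step 2: (k=2,j=0): S=75.0425, (K−S)⁺=3.7775, hold=7.5106 ⇒ V=7.5106 continue | (k=2,j=1): S=88.5800, (K−S)⁺=0.0000, hold=2.6065 ⇒ V=2.6065 continue | (k=2,j=2): S=104.5597, (K−S)⁺=0.0000, hold=0.5556 ⇒ V=0.5556 continue  boundary S*=-
step 1: (k=1,j=0): S=81.5307, (K−S)⁺=0.0000, hold=5.0082 ⇒ V=5.0082 continue | (k=1,j=1): S=96.2387, (K−S)⁺=0.0000, hold=1.5623 ⇒ V=1.5623 continue  boundary S*=-
step 0: (k=0,j=0): S=88.5800, (K−S)⁺=0.0000, hold=3.2510 ⇒ V=3.2510 continue  boundary S*=-

price = 3.2510
boundary = - - - - 63.5739 58.5146 63.5739 69.0705
tree:
3.2510
5.0082 1.5623
7.5106 2.6065 0.5556
10.9084 4.2558 1.0176 0.1090
15.2461 6.7645 1.8414 0.2214 0.0000
20.3054 10.3891 3.2817 0.4500 0.0000 0.0000
24.9620 15.2461 5.7333 0.9146 0.0000 0.0000 0.0000
29.2481 20.3054 9.7495 1.8588 0.0000 0.0000 0.0000 0.0000
33.1931 24.9620 15.2461 3.7775 0.0000 0.0000 0.0000 0.0000 0.0000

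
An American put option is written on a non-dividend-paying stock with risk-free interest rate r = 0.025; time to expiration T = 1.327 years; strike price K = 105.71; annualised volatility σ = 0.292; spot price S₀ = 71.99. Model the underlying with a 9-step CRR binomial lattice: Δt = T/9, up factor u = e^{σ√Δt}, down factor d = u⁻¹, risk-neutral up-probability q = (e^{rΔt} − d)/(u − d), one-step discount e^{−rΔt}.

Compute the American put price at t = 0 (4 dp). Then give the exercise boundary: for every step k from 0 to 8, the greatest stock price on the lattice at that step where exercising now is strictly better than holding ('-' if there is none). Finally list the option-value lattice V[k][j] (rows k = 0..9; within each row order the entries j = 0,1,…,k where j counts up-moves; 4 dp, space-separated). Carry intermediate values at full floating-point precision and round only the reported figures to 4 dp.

Δt=0.14744  u=1.11865  d=0.89393  q=0.48843  discount=0.99632
step 9 (expiry): payoffs max(K−S,0) = 79.4666 72.8695 64.6141 54.2834 41.3557 25.1783 4.9342 0.0000 0.0000 0.0000
step 8: (k=8,j=0): S=29.3572, (K−S)⁺=76.3528, hold=75.9638 ⇒ V=76.3528 exercise | (k=8,j=1): S=36.7370, (K−S)⁺=68.9730, hold=68.5840 ⇒ V=68.9730 exercise | (k=8,j=2): S=45.9720, (K−S)⁺=59.7380, hold=59.3490 ⇒ V=59.7380 exercise | (k=8,j=3): S=57.5285, (K−S)⁺=48.1815, hold=47.7926 ⇒ V=48.1815 exercise | (k=8,j=4): S=71.9900, (K−S)⁺=33.7200, hold=33.3311 ⇒ V=33.7200 exercise | (k=8,j=5): S=90.0869, (K−S)⁺=15.6231, hold=15.2342 ⇒ V=15.6231 exercise | (k=8,j=6): S=112.7329, (K−S)⁺=0.0000, hold=2.5149 ⇒ V=2.5149 continue | (k=8,j=7): S=141.0718, (K−S)⁺=0.0000, hold=0.0000 ⇒ V=0.0000 continue | (k=8,j=8): S=176.5345, (K−S)⁺=0.0000, hold=0.0000 ⇒ V=0.0000 continue  boundary S*=90.0869
step 7: (k=7,j=0): S=32.8405, (K−S)⁺=72.8695, hold=72.4806 ⇒ V=72.8695 exercise | (k=7,j=1): S=41.0959, (K−S)⁺=64.6141, hold=64.2251 ⇒ V=64.6141 exercise | (k=7,j=2): S=51.4266, (K−S)⁺=54.2834, hold=53.8944 ⇒ V=54.2834 exercise | (k=7,j=3): S=64.3543, (K−S)⁺=41.3557, hold=40.9668 ⇒ V=41.3557 exercise | (k=7,j=4): S=80.5317, (K−S)⁺=25.1783, hold=24.7894 ⇒ V=25.1783 exercise | (k=7,j=5): S=100.7758, (K−S)⁺=4.9342, hold=9.1867 ⇒ V=9.1867 continue | (k=7,j=6): S=126.1088, (K−S)⁺=0.0000, hold=1.2818 ⇒ V=1.2818 continue | (k=7,j=7): S=157.8101, (K−S)⁺=0.0000, hold=0.0000 ⇒ V=0.0000 continue  boundary S*=80.5317
step 6: (k=6,j=0): S=36.7370, (K−S)⁺=68.9730, hold=68.5840 ⇒ V=68.9730 exercise | (k=6,j=1): S=45.9720, (K−S)⁺=59.7380, hold=59.3490 ⇒ V=59.7380 exercise | (k=6,j=2): S=57.5285, (K−S)⁺=48.1815, hold=47.7926 ⇒ V=48.1815 exercise | (k=6,j=3): S=71.9900, (K−S)⁺=33.7200, hold=33.3311 ⇒ V=33.7200 exercise | (k=6,j=4): S=90.0869, (K−S)⁺=15.6231, hold=17.3036 ⇒ V=17.3036 continue | (k=6,j=5): S=112.7329, (K−S)⁺=0.0000, hold=5.3061 ⇒ V=5.3061 continue | (k=6,j=6): S=141.0718, (K−S)⁺=0.0000, hold=0.6533 ⇒ V=0.6533 continue  boundary S*=71.9900
step 5: (k=5,j=0): S=41.0959, (K−S)⁺=64.6141, hold=64.2251 ⇒ V=64.6141 exercise | (k=5,j=1): S=51.4266, (K−S)⁺=54.2834, hold=53.8944 ⇒ V=54.2834 exercise | (k=5,j=2): S=64.3543, (K−S)⁺=41.3557, hold=40.9668 ⇒ V=41.3557 exercise | (k=5,j=3): S=80.5317, (K−S)⁺=25.1783, hold=25.6071 ⇒ V=25.6071 continue | (k=5,j=4): S=100.7758, (K−S)⁺=4.9342, hold=11.4015 ⇒ V=11.4015 continue | (k=5,j=5): S=126.1088, (K−S)⁺=0.0000, hold=3.0224 ⇒ V=3.0224 continue  boundary S*=64.3543
step 4: (k=4,j=0): S=45.9720, (K−S)⁺=59.7380, hold=59.3490 ⇒ V=59.7380 exercise | (k=4,j=1): S=57.5285, (K−S)⁺=48.1815, hold=47.7926 ⇒ V=48.1815 exercise | (k=4,j=2): S=71.9900, (K−S)⁺=33.7200, hold=33.5397 ⇒ V=33.7200 exercise | (k=4,j=3): S=90.0869, (K−S)⁺=15.6231, hold=18.6000 ⇒ V=18.6000 continue | (k=4,j=4): S=112.7329, (K−S)⁺=0.0000, hold=7.2820 ⇒ V=7.2820 continue  boundary S*=71.9900
step 3: (k=3,j=0): S=51.4266, (K−S)⁺=54.2834, hold=53.8944 ⇒ V=54.2834 exercise | (k=3,j=1): S=64.3543, (K−S)⁺=41.3557, hold=40.9668 ⇒ V=41.3557 exercise | (k=3,j=2): S=80.5317, (K−S)⁺=25.1783, hold=26.2380 ⇒ V=26.2380 continue | (k=3,j=3): S=100.7758, (K−S)⁺=4.9342, hold=13.0238 ⇒ V=13.0238 continue  boundary S*=64.3543
step 2: (k=2,j=0): S=57.5285, (K−S)⁺=48.1815, hold=47.7926 ⇒ V=48.1815 exercise | (k=2,j=1): S=71.9900, (K−S)⁺=33.7200, hold=33.8467 ⇒ V=33.8467 continue | (k=2,j=2): S=90.0869, (K−S)⁺=15.6231, hold=19.7110 ⇒ V=19.7110 continue  boundary S*=57.5285
step 1: (k=1,j=0): S=64.3543, (K−S)⁺=41.3557, hold=41.0284 ⇒ V=41.3557 exercise | (k=1,j=1): S=80.5317, (K−S)⁺=25.1783, hold=26.8433 ⇒ V=26.8433 continue  boundary S*=64.3543
step 0: (k=0,j=0): S=71.9900, (K−S)⁺=33.7200, hold=34.1413 ⇒ V=34.1413 continue  boundary S*=-

price = 34.1413
boundary = - 64.3543 57.5285 64.3543 71.9900 64.3543 71.9900 80.5317 90.0869
tree:
34.1413
41.3557 26.8433
48.1815 33.8467 19.7110
54.2834 41.3557 26.2380 13.0238
59.7380 48.1815 33.7200 18.6000 7.2820
64.6141 54.2834 41.3557 25.6071 11.4015 3.0224
68.9730 59.7380 48.1815 33.7200 17.3036 5.3061 0.6533
72.8695 64.6141 54.2834 41.3557 25.1783 9.1867 1.2818 0.0000
76.3528 68.9730 59.7380 48.1815 33.7200 15.6231 2.5149 0.0000 0.0000
79.4666 72.8695 64.6141 54.2834 41.3557 25.1783 4.9342 0.0000 0.0000 0.0000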